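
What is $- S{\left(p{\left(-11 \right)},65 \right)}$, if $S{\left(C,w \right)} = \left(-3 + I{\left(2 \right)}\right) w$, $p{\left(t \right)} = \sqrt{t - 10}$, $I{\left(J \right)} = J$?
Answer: $65$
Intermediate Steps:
$p{\left(t \right)} = \sqrt{-10 + t}$
$S{\left(C,w \right)} = - w$ ($S{\left(C,w \right)} = \left(-3 + 2\right) w = - w$)
$- S{\left(p{\left(-11 \right)},65 \right)} = - \left(-1\right) 65 = \left(-1\right) \left(-65\right) = 65$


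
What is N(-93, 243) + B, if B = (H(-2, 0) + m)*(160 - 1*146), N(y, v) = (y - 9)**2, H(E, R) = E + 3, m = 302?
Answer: 14646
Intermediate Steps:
H(E, R) = 3 + E
N(y, v) = (-9 + y)**2
B = 4242 (B = ((3 - 2) + 302)*(160 - 1*146) = (1 + 302)*(160 - 146) = 303*14 = 4242)
N(-93, 243) + B = (-9 - 93)**2 + 4242 = (-102)**2 + 4242 = 10404 + 4242 = 14646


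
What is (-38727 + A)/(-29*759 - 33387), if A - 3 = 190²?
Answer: 1312/27699 ≈ 0.047366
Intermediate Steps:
A = 36103 (A = 3 + 190² = 3 + 36100 = 36103)
(-38727 + A)/(-29*759 - 33387) = (-38727 + 36103)/(-29*759 - 33387) = -2624/(-22011 - 33387) = -2624/(-55398) = -2624*(-1/55398) = 1312/27699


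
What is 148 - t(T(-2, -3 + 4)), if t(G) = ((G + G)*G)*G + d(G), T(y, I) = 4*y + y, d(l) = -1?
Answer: 2149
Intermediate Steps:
T(y, I) = 5*y
t(G) = -1 + 2*G³ (t(G) = ((G + G)*G)*G - 1 = ((2*G)*G)*G - 1 = (2*G²)*G - 1 = 2*G³ - 1 = -1 + 2*G³)
148 - t(T(-2, -3 + 4)) = 148 - (-1 + 2*(5*(-2))³) = 148 - (-1 + 2*(-10)³) = 148 - (-1 + 2*(-1000)) = 148 - (-1 - 2000) = 148 - 1*(-2001) = 148 + 2001 = 2149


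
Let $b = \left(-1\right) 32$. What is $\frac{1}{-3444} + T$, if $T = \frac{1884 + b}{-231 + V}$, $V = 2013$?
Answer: $\frac{1062751}{1022868} \approx 1.039$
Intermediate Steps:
$b = -32$
$T = \frac{926}{891}$ ($T = \frac{1884 - 32}{-231 + 2013} = \frac{1852}{1782} = 1852 \cdot \frac{1}{1782} = \frac{926}{891} \approx 1.0393$)
$\frac{1}{-3444} + T = \frac{1}{-3444} + \frac{926}{891} = - \frac{1}{3444} + \frac{926}{891} = \frac{1062751}{1022868}$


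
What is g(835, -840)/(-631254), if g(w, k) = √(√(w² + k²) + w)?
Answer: -√(835 + 5*√56113)/631254 ≈ -7.1188e-5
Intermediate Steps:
g(w, k) = √(w + √(k² + w²)) (g(w, k) = √(√(k² + w²) + w) = √(w + √(k² + w²)))
g(835, -840)/(-631254) = √(835 + √((-840)² + 835²))/(-631254) = √(835 + √(705600 + 697225))*(-1/631254) = √(835 + √1402825)*(-1/631254) = √(835 + 5*√56113)*(-1/631254) = -√(835 + 5*√56113)/631254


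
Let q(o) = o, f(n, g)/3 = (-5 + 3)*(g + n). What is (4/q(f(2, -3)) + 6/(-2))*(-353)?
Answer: 2471/3 ≈ 823.67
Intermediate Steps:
f(n, g) = -6*g - 6*n (f(n, g) = 3*((-5 + 3)*(g + n)) = 3*(-2*(g + n)) = 3*(-2*g - 2*n) = -6*g - 6*n)
(4/q(f(2, -3)) + 6/(-2))*(-353) = (4/(-6*(-3) - 6*2) + 6/(-2))*(-353) = (4/(18 - 12) + 6*(-½))*(-353) = (4/6 - 3)*(-353) = (4*(⅙) - 3)*(-353) = (⅔ - 3)*(-353) = -7/3*(-353) = 2471/3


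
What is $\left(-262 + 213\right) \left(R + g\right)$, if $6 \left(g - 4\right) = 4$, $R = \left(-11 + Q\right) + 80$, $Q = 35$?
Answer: $- \frac{15974}{3} \approx -5324.7$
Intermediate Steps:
$R = 104$ ($R = \left(-11 + 35\right) + 80 = 24 + 80 = 104$)
$g = \frac{14}{3}$ ($g = 4 + \frac{1}{6} \cdot 4 = 4 + \frac{2}{3} = \frac{14}{3} \approx 4.6667$)
$\left(-262 + 213\right) \left(R + g\right) = \left(-262 + 213\right) \left(104 + \frac{14}{3}\right) = \left(-49\right) \frac{326}{3} = - \frac{15974}{3}$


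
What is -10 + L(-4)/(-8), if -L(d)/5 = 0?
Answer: -10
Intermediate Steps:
L(d) = 0 (L(d) = -5*0 = 0)
-10 + L(-4)/(-8) = -10 + 0/(-8) = -10 + 0*(-⅛) = -10 + 0 = -10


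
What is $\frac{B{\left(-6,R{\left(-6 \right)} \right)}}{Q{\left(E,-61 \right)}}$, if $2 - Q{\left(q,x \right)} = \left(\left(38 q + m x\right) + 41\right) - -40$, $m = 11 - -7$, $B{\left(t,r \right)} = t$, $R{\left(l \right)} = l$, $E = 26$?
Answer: $- \frac{6}{31} \approx -0.19355$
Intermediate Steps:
$m = 18$ ($m = 11 + 7 = 18$)
$Q{\left(q,x \right)} = -79 - 38 q - 18 x$ ($Q{\left(q,x \right)} = 2 - \left(\left(\left(38 q + 18 x\right) + 41\right) - -40\right) = 2 - \left(\left(\left(18 x + 38 q\right) + 41\right) + 40\right) = 2 - \left(\left(41 + 18 x + 38 q\right) + 40\right) = 2 - \left(81 + 18 x + 38 q\right) = -79 - 38 q - 18 x$)
$\frac{B{\left(-6,R{\left(-6 \right)} \right)}}{Q{\left(E,-61 \right)}} = - \frac{6}{-79 - 988 - -1098} = - \frac{6}{-79 - 988 + 1098} = - \frac{6}{31}$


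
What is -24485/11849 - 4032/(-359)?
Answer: 38985053/4253791 ≈ 9.1648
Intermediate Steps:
-24485/11849 - 4032/(-359) = -24485*1/11849 - 4032*(-1/359) = -24485/11849 + 4032/359 = 38985053/4253791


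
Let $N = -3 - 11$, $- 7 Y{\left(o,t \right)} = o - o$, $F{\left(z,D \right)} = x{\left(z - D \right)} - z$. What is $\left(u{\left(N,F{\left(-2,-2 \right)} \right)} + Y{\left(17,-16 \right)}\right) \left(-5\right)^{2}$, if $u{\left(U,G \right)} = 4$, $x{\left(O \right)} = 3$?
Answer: $100$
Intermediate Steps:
$F{\left(z,D \right)} = 3 - z$
$Y{\left(o,t \right)} = 0$ ($Y{\left(o,t \right)} = - \frac{o - o}{7} = \left(- \frac{1}{7}\right) 0 = 0$)
$N = -14$
$\left(u{\left(N,F{\left(-2,-2 \right)} \right)} + Y{\left(17,-16 \right)}\right) \left(-5\right)^{2} = \left(4 + 0\right) \left(-5\right)^{2} = 4 \cdot 25 = 100$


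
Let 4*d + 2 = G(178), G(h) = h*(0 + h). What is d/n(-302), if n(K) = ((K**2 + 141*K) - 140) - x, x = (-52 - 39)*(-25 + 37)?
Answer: 2263/14164 ≈ 0.15977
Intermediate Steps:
x = -1092 (x = -91*12 = -1092)
G(h) = h**2 (G(h) = h*h = h**2)
d = 15841/2 (d = -1/2 + (1/4)*178**2 = -1/2 + (1/4)*31684 = -1/2 + 7921 = 15841/2 ≈ 7920.5)
n(K) = 952 + K**2 + 141*K (n(K) = ((K**2 + 141*K) - 140) - 1*(-1092) = (-140 + K**2 + 141*K) + 1092 = 952 + K**2 + 141*K)
d/n(-302) = 15841/(2*(952 + (-302)**2 + 141*(-302))) = 15841/(2*(952 + 91204 - 42582)) = (15841/2)/49574 = (15841/2)*(1/49574) = 2263/14164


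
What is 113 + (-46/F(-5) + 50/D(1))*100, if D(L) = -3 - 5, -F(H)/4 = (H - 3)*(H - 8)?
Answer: -26049/52 ≈ -500.94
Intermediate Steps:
F(H) = -4*(-8 + H)*(-3 + H) (F(H) = -4*(H - 3)*(H - 8) = -4*(-3 + H)*(-8 + H) = -4*(-8 + H)*(-3 + H))
D(L) = -8
113 + (-46/F(-5) + 50/D(1))*100 = 113 + (-46/(-96 - 4*(-5)² + 44*(-5)) + 50/(-8))*100 = 113 + (-46/(-96 - 4*25 - 220) + 50*(-⅛))*100 = 113 + (-46/(-96 - 100 - 220) - 25/4)*100 = 113 + (-46/(-416) - 25/4)*100 = 113 + (-46*(-1/416) - 25/4)*100 = 113 + (23/208 - 25/4)*100 = 113 - 1277/208*100 = 113 - 31925/52 = -26049/52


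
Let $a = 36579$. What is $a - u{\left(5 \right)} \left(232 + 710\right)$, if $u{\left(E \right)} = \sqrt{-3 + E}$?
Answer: $36579 - 942 \sqrt{2} \approx 35247.0$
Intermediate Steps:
$a - u{\left(5 \right)} \left(232 + 710\right) = 36579 - \sqrt{-3 + 5} \left(232 + 710\right) = 36579 - \sqrt{2} \cdot 942 = 36579 - 942 \sqrt{2}$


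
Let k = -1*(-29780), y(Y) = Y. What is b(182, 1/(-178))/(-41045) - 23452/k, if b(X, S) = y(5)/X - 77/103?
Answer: -902213013771/1145680629730 ≈ -0.78749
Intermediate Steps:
k = 29780
b(X, S) = -77/103 + 5/X (b(X, S) = 5/X - 77/103 = -77/103 + 5/X)
b(182, 1/(-178))/(-41045) - 23452/k = (-77/103 + 5/182)/(-41045) - 23452/29780 = (-77/103 + 5*(1/182))*(-1/41045) - 23452*1/29780 = (-77/103 + 5/182)*(-1/41045) - 5863/7445 = -13499/18746*(-1/41045) - 5863/7445 = 13499/769429570 - 5863/7445 = -902213013771/1145680629730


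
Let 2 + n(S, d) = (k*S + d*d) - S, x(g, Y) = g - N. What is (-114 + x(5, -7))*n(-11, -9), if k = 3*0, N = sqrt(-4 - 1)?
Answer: -9810 - 90*I*sqrt(5) ≈ -9810.0 - 201.25*I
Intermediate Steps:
N = I*sqrt(5) (N = sqrt(-5) = I*sqrt(5) ≈ 2.2361*I)
k = 0
x(g, Y) = g - I*sqrt(5)
n(S, d) = -2 + d**2 - S (n(S, d) = -2 + ((0*S + d*d) - S) = -2 + ((0 + d**2) - S) = -2 + (d**2 - S) = -2 + d**2 - S)
(-114 + x(5, -7))*n(-11, -9) = (-114 + (5 - I*sqrt(5)))*(-2 + (-9)**2 - 1*(-11)) = (-109 - I*sqrt(5))*(-2 + 81 + 11) = (-109 - I*sqrt(5))*90 = -9810 - 90*I*sqrt(5)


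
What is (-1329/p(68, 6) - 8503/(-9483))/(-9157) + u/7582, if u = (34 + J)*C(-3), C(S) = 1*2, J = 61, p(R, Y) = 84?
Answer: 246006607495/9217449788988 ≈ 0.026689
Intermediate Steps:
C(S) = 2
u = 190 (u = (34 + 61)*2 = 95*2 = 190)
(-1329/p(68, 6) - 8503/(-9483))/(-9157) + u/7582 = (-1329/84 - 8503/(-9483))/(-9157) + 190/7582 = (-1329*1/84 - 8503*(-1/9483))*(-1/9157) + 190*(1/7582) = (-443/28 + 8503/9483)*(-1/9157) + 95/3791 = -3962885/265524*(-1/9157) + 95/3791 = 3962885/2431403268 + 95/3791 = 246006607495/9217449788988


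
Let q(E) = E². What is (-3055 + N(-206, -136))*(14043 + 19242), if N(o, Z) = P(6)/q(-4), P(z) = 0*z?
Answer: -101685675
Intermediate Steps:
P(z) = 0
N(o, Z) = 0 (N(o, Z) = 0/((-4)²) = 0/16 = 0*(1/16) = 0)
(-3055 + N(-206, -136))*(14043 + 19242) = (-3055 + 0)*(14043 + 19242) = -3055*33285 = -101685675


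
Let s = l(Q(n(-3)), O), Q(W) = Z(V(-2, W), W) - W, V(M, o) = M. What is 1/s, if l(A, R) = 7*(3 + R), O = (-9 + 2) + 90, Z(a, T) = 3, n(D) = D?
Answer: 1/602 ≈ 0.0016611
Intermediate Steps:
O = 83 (O = -7 + 90 = 83)
Q(W) = 3 - W
l(A, R) = 21 + 7*R
s = 602 (s = 21 + 7*83 = 21 + 581 = 602)
1/s = 1/602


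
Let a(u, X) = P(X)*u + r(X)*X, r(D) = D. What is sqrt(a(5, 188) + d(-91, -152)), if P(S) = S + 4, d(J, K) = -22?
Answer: sqrt(36282) ≈ 190.48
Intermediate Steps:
P(S) = 4 + S
a(u, X) = X**2 + u*(4 + X) (a(u, X) = (4 + X)*u + X*X = u*(4 + X) + X**2 = X**2 + u*(4 + X))
sqrt(a(5, 188) + d(-91, -152)) = sqrt((188**2 + 5*(4 + 188)) - 22) = sqrt((35344 + 5*192) - 22) = sqrt((35344 + 960) - 22) = sqrt(36304 - 22) = sqrt(36282)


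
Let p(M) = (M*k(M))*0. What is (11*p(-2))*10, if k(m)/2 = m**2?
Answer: 0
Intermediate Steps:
k(m) = 2*m**2
p(M) = 0 (p(M) = (M*(2*M**2))*0 = (2*M**3)*0 = 0)
(11*p(-2))*10 = (11*0)*10 = 0*10 = 0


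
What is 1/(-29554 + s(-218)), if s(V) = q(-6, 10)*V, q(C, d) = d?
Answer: -1/31734 ≈ -3.1512e-5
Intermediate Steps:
s(V) = 10*V
1/(-29554 + s(-218)) = 1/(-29554 + 10*(-218)) = 1/(-29554 - 2180) = 1/(-31734) = -1/31734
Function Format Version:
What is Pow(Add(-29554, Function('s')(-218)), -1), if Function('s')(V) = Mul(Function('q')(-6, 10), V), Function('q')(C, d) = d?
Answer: Rational(-1, 31734) ≈ -3.1512e-5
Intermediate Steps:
Function('s')(V) = Mul(10, V)
Pow(Add(-29554, Function('s')(-218)), -1) = Pow(Add(-29554, Mul(10, -218)), -1) = Pow(Add(-29554, -2180), -1) = Pow(-31734, -1) = Rational(-1, 31734)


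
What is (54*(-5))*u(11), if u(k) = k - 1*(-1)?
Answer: -3240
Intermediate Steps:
u(k) = 1 + k (u(k) = k + 1 = 1 + k)
(54*(-5))*u(11) = (54*(-5))*(1 + 11) = -270*12 = -3240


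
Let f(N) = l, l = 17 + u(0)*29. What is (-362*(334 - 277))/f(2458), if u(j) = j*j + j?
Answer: -20634/17 ≈ -1213.8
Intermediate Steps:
u(j) = j + j² (u(j) = j² + j = j + j²)
l = 17 (l = 17 + (0*(1 + 0))*29 = 17 + (0*1)*29 = 17 + 0*29 = 17 + 0 = 17)
f(N) = 17
(-362*(334 - 277))/f(2458) = -362*(334 - 277)/17 = -362*57*(1/17) = -20634*1/17 = -20634/17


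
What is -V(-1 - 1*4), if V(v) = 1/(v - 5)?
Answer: ⅒ ≈ 0.10000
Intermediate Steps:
V(v) = 1/(-5 + v)
-V(-1 - 1*4) = -1/(-5 + (-1 - 1*4)) = -1/(-5 + (-1 - 4)) = -1/(-5 - 5) = -1/(-10) = -1*(-⅒) = ⅒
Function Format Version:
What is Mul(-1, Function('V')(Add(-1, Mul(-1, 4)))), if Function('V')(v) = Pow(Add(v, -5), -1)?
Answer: Rational(1, 10) ≈ 0.10000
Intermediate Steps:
Function('V')(v) = Pow(Add(-5, v), -1)
Mul(-1, Function('V')(Add(-1, Mul(-1, 4)))) = Mul(-1, Pow(Add(-5, Add(-1, Mul(-1, 4))), -1)) = Mul(-1, Pow(Add(-5, Add(-1, -4)), -1)) = Mul(-1, Pow(Add(-5, -5), -1)) = Mul(-1, Pow(-10, -1)) = Mul(-1, Rational(-1, 10)) = Rational(1, 10)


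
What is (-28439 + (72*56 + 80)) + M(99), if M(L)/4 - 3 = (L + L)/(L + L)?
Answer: -24311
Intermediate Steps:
M(L) = 16 (M(L) = 12 + 4*((L + L)/(L + L)) = 12 + 4*((2*L)/((2*L))) = 12 + 4*((2*L)*(1/(2*L))) = 12 + 4*1 = 12 + 4 = 16)
(-28439 + (72*56 + 80)) + M(99) = (-28439 + (72*56 + 80)) + 16 = (-28439 + (4032 + 80)) + 16 = (-28439 + 4112) + 16 = -24327 + 16 = -24311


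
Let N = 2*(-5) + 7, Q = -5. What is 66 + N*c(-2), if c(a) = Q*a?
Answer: 36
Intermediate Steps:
c(a) = -5*a
N = -3 (N = -10 + 7 = -3)
66 + N*c(-2) = 66 - (-15)*(-2) = 66 - 3*10 = 66 - 30 = 36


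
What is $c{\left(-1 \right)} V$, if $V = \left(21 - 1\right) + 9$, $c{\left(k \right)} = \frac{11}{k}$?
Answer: $-319$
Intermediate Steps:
$V = 29$ ($V = 20 + 9 = 29$)
$c{\left(-1 \right)} V = \frac{11}{-1} \cdot 29 = 11 \left(-1\right) 29 = \left(-11\right) 29 = -319$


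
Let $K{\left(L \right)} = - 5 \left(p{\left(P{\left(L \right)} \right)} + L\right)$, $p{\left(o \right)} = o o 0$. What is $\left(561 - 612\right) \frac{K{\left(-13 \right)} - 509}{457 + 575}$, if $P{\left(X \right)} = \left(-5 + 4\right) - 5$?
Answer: $\frac{1887}{86} \approx 21.942$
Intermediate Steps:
$P{\left(X \right)} = -6$ ($P{\left(X \right)} = -1 - 5 = -6$)
$p{\left(o \right)} = 0$ ($p{\left(o \right)} = o^{2} \cdot 0 = 0$)
$K{\left(L \right)} = - 5 L$ ($K{\left(L \right)} = - 5 \left(0 + L\right) = - 5 L$)
$\left(561 - 612\right) \frac{K{\left(-13 \right)} - 509}{457 + 575} = \left(561 - 612\right) \frac{\left(-5\right) \left(-13\right) - 509}{457 + 575} = - 51 \frac{65 - 509}{1032} = - 51 \left(\left(-444\right) \frac{1}{1032}\right) = \left(-51\right) \left(- \frac{37}{86}\right) = \frac{1887}{86}$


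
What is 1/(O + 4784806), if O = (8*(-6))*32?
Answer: 1/4783270 ≈ 2.0906e-7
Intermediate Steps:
O = -1536 (O = -48*32 = -1536)
1/(O + 4784806) = 1/(-1536 + 4784806) = 1/4783270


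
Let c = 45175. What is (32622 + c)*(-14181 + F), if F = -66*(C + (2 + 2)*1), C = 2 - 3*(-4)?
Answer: -1195662093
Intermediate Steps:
C = 14 (C = 2 + 12 = 14)
F = -1188 (F = -66*(14 + (2 + 2)*1) = -66*(14 + 4*1) = -66*(14 + 4) = -66*18 = -1188)
(32622 + c)*(-14181 + F) = (32622 + 45175)*(-14181 - 1188) = 77797*(-15369) = -1195662093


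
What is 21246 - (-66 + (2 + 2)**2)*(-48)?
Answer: 18846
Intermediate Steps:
21246 - (-66 + (2 + 2)**2)*(-48) = 21246 - (-66 + 4**2)*(-48) = 21246 - (-66 + 16)*(-48) = 21246 - (-50)*(-48) = 21246 - 1*2400 = 21246 - 2400 = 18846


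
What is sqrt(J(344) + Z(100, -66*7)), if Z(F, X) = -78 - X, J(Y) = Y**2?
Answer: 8*sqrt(1855) ≈ 344.56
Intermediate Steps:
sqrt(J(344) + Z(100, -66*7)) = sqrt(344**2 + (-78 - (-66)*7)) = sqrt(118336 + (-78 - 1*(-462))) = sqrt(118336 + (-78 + 462)) = sqrt(118336 + 384) = sqrt(118720) = 8*sqrt(1855)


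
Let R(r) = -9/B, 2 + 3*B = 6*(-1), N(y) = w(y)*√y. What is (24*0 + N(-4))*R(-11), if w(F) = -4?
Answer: -27*I ≈ -27.0*I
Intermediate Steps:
N(y) = -4*√y
B = -8/3 (B = -⅔ + (6*(-1))/3 = -⅔ + (⅓)*(-6) = -⅔ - 2 = -8/3 ≈ -2.6667)
R(r) = 27/8 (R(r) = -9/(-8/3) = -9*(-3/8) = 27/8)
(24*0 + N(-4))*R(-11) = (24*0 - 8*I)*(27/8) = (0 - 8*I)*(27/8) = -8*I*(27/8) = -27*I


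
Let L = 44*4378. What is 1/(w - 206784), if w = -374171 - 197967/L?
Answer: -17512/10173701957 ≈ -1.7213e-6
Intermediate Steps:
L = 192632
w = -6552500549/17512 (w = -374171 - 197967/192632 = -374171 - 197967*1/192632 = -374171 - 17997/17512 = -6552500549/17512 ≈ -3.7417e+5)
1/(w - 206784) = 1/(-6552500549/17512 - 206784) = 1/(-10173701957/17512) = -17512/10173701957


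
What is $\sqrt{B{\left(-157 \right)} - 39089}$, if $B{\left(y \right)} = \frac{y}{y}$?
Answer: $4 i \sqrt{2443} \approx 197.71 i$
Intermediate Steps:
$B{\left(y \right)} = 1$
$\sqrt{B{\left(-157 \right)} - 39089} = \sqrt{1 - 39089} = \sqrt{-39088} = 4 i \sqrt{2443}$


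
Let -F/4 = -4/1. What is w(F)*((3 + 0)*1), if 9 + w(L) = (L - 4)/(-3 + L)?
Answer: -315/13 ≈ -24.231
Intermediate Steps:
F = 16 (F = -(-16)/1 = -(-16) = -4*(-4) = 16)
w(L) = -9 + (-4 + L)/(-3 + L) (w(L) = -9 + (L - 4)/(-3 + L) = -9 + (-4 + L)/(-3 + L))
w(F)*((3 + 0)*1) = ((23 - 8*16)/(-3 + 16))*((3 + 0)*1) = ((23 - 128)/13)*(3*1) = ((1/13)*(-105))*3 = -105/13*3 = -315/13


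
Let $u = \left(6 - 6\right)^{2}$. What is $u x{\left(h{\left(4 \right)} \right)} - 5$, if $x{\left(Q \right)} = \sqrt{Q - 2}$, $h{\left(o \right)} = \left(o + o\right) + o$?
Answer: $-5$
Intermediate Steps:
$h{\left(o \right)} = 3 o$ ($h{\left(o \right)} = 2 o + o = 3 o$)
$x{\left(Q \right)} = \sqrt{-2 + Q}$
$u = 0$ ($u = 0^{2} = 0$)
$u x{\left(h{\left(4 \right)} \right)} - 5 = 0 \sqrt{-2 + 3 \cdot 4} - 5 = 0 \sqrt{-2 + 12} - 5 = 0 \sqrt{10} - 5 = 0 - 5 = -5$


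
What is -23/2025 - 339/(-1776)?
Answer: 215209/1198800 ≈ 0.17952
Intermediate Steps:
-23/2025 - 339/(-1776) = -23*1/2025 - 339*(-1/1776) = -23/2025 + 113/592 = 215209/1198800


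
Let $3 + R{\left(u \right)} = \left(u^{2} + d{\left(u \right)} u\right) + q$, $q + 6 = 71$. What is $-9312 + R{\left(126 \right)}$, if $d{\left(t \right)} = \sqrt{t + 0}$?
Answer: $6626 + 378 \sqrt{14} \approx 8040.3$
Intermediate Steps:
$q = 65$ ($q = -6 + 71 = 65$)
$d{\left(t \right)} = \sqrt{t}$
$R{\left(u \right)} = 62 + u^{2} + u^{\frac{3}{2}}$ ($R{\left(u \right)} = -3 + \left(\left(u^{2} + \sqrt{u} u\right) + 65\right) = -3 + \left(\left(u^{2} + u^{\frac{3}{2}}\right) + 65\right) = -3 + \left(65 + u^{2} + u^{\frac{3}{2}}\right) = 62 + u^{2} + u^{\frac{3}{2}}$)
$-9312 + R{\left(126 \right)} = -9312 + \left(62 + 126^{2} + 126^{\frac{3}{2}}\right) = -9312 + \left(62 + 15876 + 378 \sqrt{14}\right) = -9312 + \left(15938 + 378 \sqrt{14}\right) = 6626 + 378 \sqrt{14}$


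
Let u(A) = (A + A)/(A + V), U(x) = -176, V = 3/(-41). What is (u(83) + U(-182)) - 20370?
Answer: -34924797/1700 ≈ -20544.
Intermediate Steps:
V = -3/41 (V = 3*(-1/41) = -3/41 ≈ -0.073171)
u(A) = 2*A/(-3/41 + A) (u(A) = (A + A)/(A - 3/41) = (2*A)/(-3/41 + A) = 2*A/(-3/41 + A))
(u(83) + U(-182)) - 20370 = (82*83/(-3 + 41*83) - 176) - 20370 = (82*83/(-3 + 3403) - 176) - 20370 = (82*83/3400 - 176) - 20370 = (82*83*(1/3400) - 176) - 20370 = (3403/1700 - 176) - 20370 = -295797/1700 - 20370 = -34924797/1700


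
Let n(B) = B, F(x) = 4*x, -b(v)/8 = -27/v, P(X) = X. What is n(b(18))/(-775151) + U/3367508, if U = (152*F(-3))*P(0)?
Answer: -12/775151 ≈ -1.5481e-5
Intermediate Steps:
b(v) = 216/v (b(v) = -(-216)/v = 216/v)
U = 0 (U = (152*(4*(-3)))*0 = (152*(-12))*0 = -1824*0 = 0)
n(b(18))/(-775151) + U/3367508 = (216/18)/(-775151) + 0/3367508 = (216*(1/18))*(-1/775151) + 0*(1/3367508) = 12*(-1/775151) + 0 = -12/775151 + 0 = -12/775151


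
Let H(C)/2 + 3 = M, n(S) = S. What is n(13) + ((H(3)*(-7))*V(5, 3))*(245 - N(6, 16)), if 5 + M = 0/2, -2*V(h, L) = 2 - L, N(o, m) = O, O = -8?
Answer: 14181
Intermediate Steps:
N(o, m) = -8
V(h, L) = -1 + L/2 (V(h, L) = -(2 - L)/2 = -1 + L/2)
M = -5 (M = -5 + 0/2 = -5 + 0*(½) = -5 + 0 = -5)
H(C) = -16 (H(C) = -6 + 2*(-5) = -6 - 10 = -16)
n(13) + ((H(3)*(-7))*V(5, 3))*(245 - N(6, 16)) = 13 + ((-16*(-7))*(-1 + (½)*3))*(245 - 1*(-8)) = 13 + (112*(-1 + 3/2))*(245 + 8) = 13 + (112*(½))*253 = 13 + 56*253 = 13 + 14168 = 14181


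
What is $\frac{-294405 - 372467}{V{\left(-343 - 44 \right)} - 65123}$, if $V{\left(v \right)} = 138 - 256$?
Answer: $\frac{666872}{65241} \approx 10.222$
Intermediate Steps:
$V{\left(v \right)} = -118$
$\frac{-294405 - 372467}{V{\left(-343 - 44 \right)} - 65123} = \frac{-294405 - 372467}{-118 - 65123} = - \frac{666872}{-65241} = \left(-666872\right) \left(- \frac{1}{65241}\right) = \frac{666872}{65241}$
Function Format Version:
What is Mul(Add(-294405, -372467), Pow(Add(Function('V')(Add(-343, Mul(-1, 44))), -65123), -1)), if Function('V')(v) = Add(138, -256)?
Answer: Rational(666872, 65241) ≈ 10.222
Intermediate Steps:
Function('V')(v) = -118
Mul(Add(-294405, -372467), Pow(Add(Function('V')(Add(-343, Mul(-1, 44))), -65123), -1)) = Mul(Add(-294405, -372467), Pow(Add(-118, -65123), -1)) = Mul(-666872, Pow(-65241, -1)) = Mul(-666872, Rational(-1, 65241)) = Rational(666872, 65241)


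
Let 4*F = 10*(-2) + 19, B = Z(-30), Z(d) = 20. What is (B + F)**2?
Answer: 6241/16 ≈ 390.06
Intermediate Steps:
B = 20
F = -1/4 (F = (10*(-2) + 19)/4 = (-20 + 19)/4 = (1/4)*(-1) = -1/4 ≈ -0.25000)
(B + F)**2 = (20 - 1/4)**2 = (79/4)**2 = 6241/16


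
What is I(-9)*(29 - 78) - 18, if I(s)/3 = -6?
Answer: 864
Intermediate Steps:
I(s) = -18 (I(s) = 3*(-6) = -18)
I(-9)*(29 - 78) - 18 = -18*(29 - 78) - 18 = -18*(-49) - 18 = 882 - 18 = 864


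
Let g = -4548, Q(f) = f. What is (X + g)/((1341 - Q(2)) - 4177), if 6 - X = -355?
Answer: 4187/2838 ≈ 1.4753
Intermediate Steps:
X = 361 (X = 6 - 1*(-355) = 6 + 355 = 361)
(X + g)/((1341 - Q(2)) - 4177) = (361 - 4548)/((1341 - 1*2) - 4177) = -4187/((1341 - 2) - 4177) = -4187/(1339 - 4177) = -4187/(-2838) = -4187*(-1/2838) = 4187/2838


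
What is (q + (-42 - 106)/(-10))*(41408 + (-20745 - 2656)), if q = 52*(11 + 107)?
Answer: 553787278/5 ≈ 1.1076e+8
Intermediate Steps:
q = 6136 (q = 52*118 = 6136)
(q + (-42 - 106)/(-10))*(41408 + (-20745 - 2656)) = (6136 + (-42 - 106)/(-10))*(41408 + (-20745 - 2656)) = (6136 - 148*(-1/10))*(41408 - 23401) = (6136 + 74/5)*18007 = (30754/5)*18007 = 553787278/5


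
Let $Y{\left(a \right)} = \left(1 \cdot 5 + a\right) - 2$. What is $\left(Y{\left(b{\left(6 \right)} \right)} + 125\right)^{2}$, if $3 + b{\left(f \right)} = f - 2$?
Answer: $16641$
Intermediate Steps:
$b{\left(f \right)} = -5 + f$ ($b{\left(f \right)} = -3 + \left(f - 2\right) = -3 + \left(-2 + f\right) = -5 + f$)
$Y{\left(a \right)} = 3 + a$ ($Y{\left(a \right)} = \left(5 + a\right) - 2 = 3 + a$)
$\left(Y{\left(b{\left(6 \right)} \right)} + 125\right)^{2} = \left(\left(3 + \left(-5 + 6\right)\right) + 125\right)^{2} = \left(\left(3 + 1\right) + 125\right)^{2} = \left(4 + 125\right)^{2} = 129^{2} = 16641$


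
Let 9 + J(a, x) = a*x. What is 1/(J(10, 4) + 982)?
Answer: 1/1013 ≈ 0.00098717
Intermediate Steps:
J(a, x) = -9 + a*x
1/(J(10, 4) + 982) = 1/((-9 + 10*4) + 982) = 1/((-9 + 40) + 982) = 1/(31 + 982) = 1/1013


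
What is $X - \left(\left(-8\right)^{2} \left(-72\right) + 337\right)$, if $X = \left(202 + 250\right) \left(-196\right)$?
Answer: $-84321$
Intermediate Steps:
$X = -88592$ ($X = 452 \left(-196\right) = -88592$)
$X - \left(\left(-8\right)^{2} \left(-72\right) + 337\right) = -88592 - \left(\left(-8\right)^{2} \left(-72\right) + 337\right) = -88592 - \left(64 \left(-72\right) + 337\right) = -88592 - \left(-4608 + 337\right) = -88592 - -4271 = -88592 + 4271 = -84321$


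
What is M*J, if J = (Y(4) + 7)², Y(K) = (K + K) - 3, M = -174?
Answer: -25056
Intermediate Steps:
Y(K) = -3 + 2*K (Y(K) = 2*K - 3 = -3 + 2*K)
J = 144 (J = ((-3 + 2*4) + 7)² = ((-3 + 8) + 7)² = (5 + 7)² = 12² = 144)
M*J = -174*144 = -25056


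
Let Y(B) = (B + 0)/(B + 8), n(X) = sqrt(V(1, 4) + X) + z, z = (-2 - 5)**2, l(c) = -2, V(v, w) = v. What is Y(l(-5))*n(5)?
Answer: -49/3 - sqrt(6)/3 ≈ -17.150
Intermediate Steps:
z = 49 (z = (-7)**2 = 49)
n(X) = 49 + sqrt(1 + X) (n(X) = sqrt(1 + X) + 49 = 49 + sqrt(1 + X))
Y(B) = B/(8 + B)
Y(l(-5))*n(5) = (-2/(8 - 2))*(49 + sqrt(1 + 5)) = (-2/6)*(49 + sqrt(6)) = (-2*1/6)*(49 + sqrt(6)) = -(49 + sqrt(6))/3 = -49/3 - sqrt(6)/3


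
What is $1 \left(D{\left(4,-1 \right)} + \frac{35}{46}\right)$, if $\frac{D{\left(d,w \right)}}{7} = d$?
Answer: $\frac{1323}{46} \approx 28.761$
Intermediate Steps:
$D{\left(d,w \right)} = 7 d$
$1 \left(D{\left(4,-1 \right)} + \frac{35}{46}\right) = 1 \left(7 \cdot 4 + \frac{35}{46}\right) = 1 \left(28 + 35 \cdot \frac{1}{46}\right) = 1 \left(28 + \frac{35}{46}\right) = 1 \cdot \frac{1323}{46} = \frac{1323}{46}$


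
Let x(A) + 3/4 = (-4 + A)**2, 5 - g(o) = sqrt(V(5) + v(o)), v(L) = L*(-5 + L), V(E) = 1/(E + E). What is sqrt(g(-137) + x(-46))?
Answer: sqrt(250425 - 10*sqrt(1945410))/10 ≈ 48.629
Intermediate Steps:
V(E) = 1/(2*E)
g(o) = 5 - sqrt(1/10 + o*(-5 + o)) (g(o) = 5 - sqrt((1/2)/5 + o*(-5 + o)) = 5 - sqrt((1/2)*(1/5) + o*(-5 + o)) = 5 - sqrt(1/10 + o*(-5 + o)))
x(A) = -3/4 + (-4 + A)**2
sqrt(g(-137) + x(-46)) = sqrt((5 - sqrt(10)*sqrt(1 + 10*(-137)*(-5 - 137))/10) + (-3/4 + (-4 - 46)**2)) = sqrt((5 - sqrt(10)*sqrt(1 + 10*(-137)*(-142))/10) + (-3/4 + (-50)**2)) = sqrt((5 - sqrt(10)*sqrt(1 + 194540)/10) + (-3/4 + 2500)) = sqrt((5 - sqrt(10)*sqrt(194541)/10) + 9997/4) = sqrt((5 - sqrt(1945410)/10) + 9997/4) = sqrt(10017/4 - sqrt(1945410)/10)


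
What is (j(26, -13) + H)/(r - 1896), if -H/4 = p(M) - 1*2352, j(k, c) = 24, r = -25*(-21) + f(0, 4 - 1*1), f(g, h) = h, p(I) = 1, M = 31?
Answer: -2357/342 ≈ -6.8918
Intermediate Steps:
r = 528 (r = -25*(-21) + (4 - 1*1) = 525 + (4 - 1) = 525 + 3 = 528)
H = 9404 (H = -4*(1 - 1*2352) = -4*(1 - 2352) = -4*(-2351) = 9404)
(j(26, -13) + H)/(r - 1896) = (24 + 9404)/(528 - 1896) = 9428/(-1368) = 9428*(-1/1368) = -2357/342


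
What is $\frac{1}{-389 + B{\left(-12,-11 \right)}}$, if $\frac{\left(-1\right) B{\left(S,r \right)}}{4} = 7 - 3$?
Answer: $- \frac{1}{405} \approx -0.0024691$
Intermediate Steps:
$B{\left(S,r \right)} = -16$ ($B{\left(S,r \right)} = - 4 \left(7 - 3\right) = \left(-4\right) 4 = -16$)
$\frac{1}{-389 + B{\left(-12,-11 \right)}} = \frac{1}{-389 - 16} = \frac{1}{-405} = - \frac{1}{405}$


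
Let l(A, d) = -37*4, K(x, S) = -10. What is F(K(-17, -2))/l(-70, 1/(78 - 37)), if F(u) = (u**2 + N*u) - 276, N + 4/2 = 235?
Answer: 1253/74 ≈ 16.932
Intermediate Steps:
N = 233 (N = -2 + 235 = 233)
l(A, d) = -148
F(u) = -276 + u**2 + 233*u (F(u) = (u**2 + 233*u) - 276 = -276 + u**2 + 233*u)
F(K(-17, -2))/l(-70, 1/(78 - 37)) = (-276 + (-10)**2 + 233*(-10))/(-148) = (-276 + 100 - 2330)*(-1/148) = -2506*(-1/148) = 1253/74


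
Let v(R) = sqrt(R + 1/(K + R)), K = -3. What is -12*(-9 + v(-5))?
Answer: 108 - 3*I*sqrt(82) ≈ 108.0 - 27.166*I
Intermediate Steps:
v(R) = sqrt(R + 1/(-3 + R))
-12*(-9 + v(-5)) = -12*(-9 + sqrt((1 - 5*(-3 - 5))/(-3 - 5))) = -12*(-9 + sqrt((1 - 5*(-8))/(-8))) = -12*(-9 + sqrt(-(1 + 40)/8)) = -12*(-9 + sqrt(-1/8*41)) = -12*(-9 + sqrt(-41/8)) = -12*(-9 + I*sqrt(82)/4) = 108 - 3*I*sqrt(82)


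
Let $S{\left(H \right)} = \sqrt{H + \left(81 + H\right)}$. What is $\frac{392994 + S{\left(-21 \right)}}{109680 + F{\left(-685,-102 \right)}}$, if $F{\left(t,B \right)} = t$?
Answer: $\frac{392994}{108995} + \frac{\sqrt{39}}{108995} \approx 3.6057$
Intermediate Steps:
$S{\left(H \right)} = \sqrt{81 + 2 H}$
$\frac{392994 + S{\left(-21 \right)}}{109680 + F{\left(-685,-102 \right)}} = \frac{392994 + \sqrt{81 + 2 \left(-21\right)}}{109680 - 685} = \frac{392994 + \sqrt{81 - 42}}{108995} = \left(392994 + \sqrt{39}\right) \frac{1}{108995} = \frac{392994}{108995} + \frac{\sqrt{39}}{108995}$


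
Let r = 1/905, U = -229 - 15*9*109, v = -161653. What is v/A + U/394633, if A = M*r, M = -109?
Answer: 57733213926949/43014997 ≈ 1.3422e+6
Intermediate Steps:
U = -14944 (U = -229 - 135*109 = -229 - 14715 = -14944)
r = 1/905 ≈ 0.0011050
A = -109/905 (A = -109*1/905 = -109/905 ≈ -0.12044)
v/A + U/394633 = -161653/(-109/905) - 14944/394633 = -161653*(-905/109) - 14944*1/394633 = 146295965/109 - 14944/394633 = 57733213926949/43014997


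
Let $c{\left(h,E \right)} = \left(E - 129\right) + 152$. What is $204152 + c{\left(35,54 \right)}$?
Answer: $204229$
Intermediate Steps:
$c{\left(h,E \right)} = 23 + E$ ($c{\left(h,E \right)} = \left(-129 + E\right) + 152 = 23 + E$)
$204152 + c{\left(35,54 \right)} = 204152 + \left(23 + 54\right) = 204152 + 77 = 204229$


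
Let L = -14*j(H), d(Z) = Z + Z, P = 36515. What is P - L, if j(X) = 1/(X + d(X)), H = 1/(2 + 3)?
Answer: 109615/3 ≈ 36538.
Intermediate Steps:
H = 1/5 ≈ 0.20000
d(Z) = 2*Z
j(X) = 1/(3*X) (j(X) = 1/(X + 2*X) = 1/(3*X))
L = -70/3 (L = -14/(3*1/5) = -14*5/3 = -70/3 ≈ -23.333)
P - L = 36515 - 1*(-70/3) = 36515 + 70/3 = 109615/3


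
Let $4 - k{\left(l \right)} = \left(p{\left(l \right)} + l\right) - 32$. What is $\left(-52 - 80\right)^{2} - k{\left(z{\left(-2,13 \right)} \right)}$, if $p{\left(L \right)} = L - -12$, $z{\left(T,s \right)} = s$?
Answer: $17426$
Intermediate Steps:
$p{\left(L \right)} = 12 + L$ ($p{\left(L \right)} = L + 12 = 12 + L$)
$k{\left(l \right)} = 24 - 2 l$ ($k{\left(l \right)} = 4 - \left(\left(\left(12 + l\right) + l\right) - 32\right) = 4 - \left(\left(12 + 2 l\right) - 32\right) = 4 - \left(-20 + 2 l\right) = 24 - 2 l$)
$\left(-52 - 80\right)^{2} - k{\left(z{\left(-2,13 \right)} \right)} = \left(-52 - 80\right)^{2} - \left(24 - 26\right) = \left(-132\right)^{2} - \left(24 - 26\right) = 17424 - -2 = 17424 + 2 = 17426$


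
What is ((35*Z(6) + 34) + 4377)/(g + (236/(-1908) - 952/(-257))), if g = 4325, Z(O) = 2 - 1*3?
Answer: 268224732/265318183 ≈ 1.0110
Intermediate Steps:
Z(O) = -1 (Z(O) = 2 - 3 = -1)
((35*Z(6) + 34) + 4377)/(g + (236/(-1908) - 952/(-257))) = ((35*(-1) + 34) + 4377)/(4325 + (236/(-1908) - 952/(-257))) = ((-35 + 34) + 4377)/(4325 + (236*(-1/1908) - 952*(-1/257))) = (-1 + 4377)/(4325 + (-59/477 + 952/257)) = 4376/(4325 + 438941/122589) = 4376/(530636366/122589) = 4376*(122589/530636366) = 268224732/265318183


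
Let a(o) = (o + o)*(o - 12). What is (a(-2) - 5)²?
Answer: 2601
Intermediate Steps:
a(o) = 2*o*(-12 + o) (a(o) = (2*o)*(-12 + o) = 2*o*(-12 + o))
(a(-2) - 5)² = (2*(-2)*(-12 - 2) - 5)² = (2*(-2)*(-14) - 5)² = (56 - 5)² = 51² = 2601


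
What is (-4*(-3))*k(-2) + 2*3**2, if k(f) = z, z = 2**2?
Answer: 66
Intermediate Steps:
z = 4
k(f) = 4
(-4*(-3))*k(-2) + 2*3**2 = -4*(-3)*4 + 2*3**2 = 12*4 + 2*9 = 48 + 18 = 66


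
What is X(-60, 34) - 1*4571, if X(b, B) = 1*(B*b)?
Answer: -6611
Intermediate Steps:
X(b, B) = B*b
X(-60, 34) - 1*4571 = 34*(-60) - 1*4571 = -2040 - 4571 = -6611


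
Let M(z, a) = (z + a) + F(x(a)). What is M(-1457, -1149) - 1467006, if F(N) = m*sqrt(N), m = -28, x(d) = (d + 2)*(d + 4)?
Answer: -1469612 - 28*sqrt(1313315) ≈ -1.5017e+6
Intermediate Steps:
x(d) = (2 + d)*(4 + d)
F(N) = -28*sqrt(N)
M(z, a) = a + z - 28*sqrt(8 + a**2 + 6*a) (M(z, a) = (z + a) - 28*sqrt(8 + a**2 + 6*a) = (a + z) - 28*sqrt(8 + a**2 + 6*a) = a + z - 28*sqrt(8 + a**2 + 6*a))
M(-1457, -1149) - 1467006 = (-1149 - 1457 - 28*sqrt(8 + (-1149)**2 + 6*(-1149))) - 1467006 = (-1149 - 1457 - 28*sqrt(8 + 1320201 - 6894)) - 1467006 = (-1149 - 1457 - 28*sqrt(1313315)) - 1467006 = (-2606 - 28*sqrt(1313315)) - 1467006 = -1469612 - 28*sqrt(1313315)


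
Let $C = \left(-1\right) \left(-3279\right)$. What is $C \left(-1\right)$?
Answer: $-3279$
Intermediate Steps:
$C = 3279$
$C \left(-1\right) = 3279 \left(-1\right) = -3279$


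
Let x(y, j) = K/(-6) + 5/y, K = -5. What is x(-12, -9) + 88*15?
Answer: 15845/12 ≈ 1320.4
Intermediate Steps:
x(y, j) = ⅚ + 5/y (x(y, j) = -5/(-6) + 5/y = -5*(-⅙) + 5/y = ⅚ + 5/y)
x(-12, -9) + 88*15 = (⅚ + 5/(-12)) + 88*15 = (⅚ + 5*(-1/12)) + 1320 = (⅚ - 5/12) + 1320 = 5/12 + 1320 = 15845/12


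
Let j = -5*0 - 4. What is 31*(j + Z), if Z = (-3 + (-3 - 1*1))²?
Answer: 1395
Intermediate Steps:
j = -4 (j = 0 - 4 = -4)
Z = 49 (Z = (-3 + (-3 - 1))² = (-3 - 4)² = (-7)² = 49)
31*(j + Z) = 31*(-4 + 49) = 31*45 = 1395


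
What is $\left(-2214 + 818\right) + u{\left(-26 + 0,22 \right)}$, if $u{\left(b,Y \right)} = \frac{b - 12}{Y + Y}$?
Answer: $- \frac{30731}{22} \approx -1396.9$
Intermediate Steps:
$u{\left(b,Y \right)} = \frac{-12 + b}{2 Y}$
$\left(-2214 + 818\right) + u{\left(-26 + 0,22 \right)} = \left(-2214 + 818\right) + \frac{-12 + \left(-26 + 0\right)}{2 \cdot 22} = -1396 + \frac{1}{2} \cdot \frac{1}{22} \left(-12 - 26\right) = -1396 + \frac{1}{2} \cdot \frac{1}{22} \left(-38\right) = -1396 - \frac{19}{22} = - \frac{30731}{22}$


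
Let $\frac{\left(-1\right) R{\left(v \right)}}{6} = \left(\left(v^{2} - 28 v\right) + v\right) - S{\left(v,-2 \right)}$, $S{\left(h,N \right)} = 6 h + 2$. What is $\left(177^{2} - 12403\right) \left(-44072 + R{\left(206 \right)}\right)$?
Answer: $-4880788288$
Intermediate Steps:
$S{\left(h,N \right)} = 2 + 6 h$
$R{\left(v \right)} = 12 - 6 v^{2} + 198 v$ ($R{\left(v \right)} = - 6 \left(\left(\left(v^{2} - 28 v\right) + v\right) - \left(2 + 6 v\right)\right) = - 6 \left(\left(v^{2} - 27 v\right) - \left(2 + 6 v\right)\right) = - 6 \left(-2 + v^{2} - 33 v\right) = 12 - 6 v^{2} + 198 v$)
$\left(177^{2} - 12403\right) \left(-44072 + R{\left(206 \right)}\right) = \left(177^{2} - 12403\right) \left(-44072 + \left(12 - 6 \cdot 206^{2} + 198 \cdot 206\right)\right) = \left(31329 - 12403\right) \left(-44072 + \left(12 - 254616 + 40788\right)\right) = 18926 \left(-44072 + \left(12 - 254616 + 40788\right)\right) = 18926 \left(-44072 - 213816\right) = 18926 \left(-257888\right) = -4880788288$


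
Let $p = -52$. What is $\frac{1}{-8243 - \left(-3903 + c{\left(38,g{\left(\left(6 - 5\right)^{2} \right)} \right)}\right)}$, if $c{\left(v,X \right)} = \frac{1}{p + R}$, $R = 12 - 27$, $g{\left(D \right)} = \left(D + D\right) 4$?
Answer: $- \frac{67}{290779} \approx -0.00023042$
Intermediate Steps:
$g{\left(D \right)} = 8 D$ ($g{\left(D \right)} = 2 D 4 = 8 D$)
$R = -15$ ($R = 12 - 27 = -15$)
$c{\left(v,X \right)} = - \frac{1}{67}$ ($c{\left(v,X \right)} = \frac{1}{-52 - 15} = \frac{1}{-67} = - \frac{1}{67}$)
$\frac{1}{-8243 - \left(-3903 + c{\left(38,g{\left(\left(6 - 5\right)^{2} \right)} \right)}\right)} = \frac{1}{-8243 + \left(3903 - - \frac{1}{67}\right)} = \frac{1}{-8243 + \left(3903 + \frac{1}{67}\right)} = \frac{1}{-8243 + \frac{261502}{67}} = \frac{1}{- \frac{290779}{67}} = - \frac{67}{290779}$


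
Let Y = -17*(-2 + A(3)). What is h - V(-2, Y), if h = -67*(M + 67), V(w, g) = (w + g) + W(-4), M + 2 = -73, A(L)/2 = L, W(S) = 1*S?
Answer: 610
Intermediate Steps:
W(S) = S
A(L) = 2*L
M = -75 (M = -2 - 73 = -75)
Y = -68 (Y = -17*(-2 + 2*3) = -17*(-2 + 6) = -17*4 = -68)
V(w, g) = -4 + g + w (V(w, g) = (w + g) - 4 = (g + w) - 4 = -4 + g + w)
h = 536 (h = -67*(-75 + 67) = -67*(-8) = 536)
h - V(-2, Y) = 536 - (-4 - 68 - 2) = 536 - 1*(-74) = 536 + 74 = 610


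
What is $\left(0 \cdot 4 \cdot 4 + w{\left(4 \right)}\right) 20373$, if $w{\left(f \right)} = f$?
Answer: $81492$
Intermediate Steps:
$\left(0 \cdot 4 \cdot 4 + w{\left(4 \right)}\right) 20373 = \left(0 \cdot 4 \cdot 4 + 4\right) 20373 = \left(0 \cdot 16 + 4\right) 20373 = \left(0 + 4\right) 20373 = 4 \cdot 20373 = 81492$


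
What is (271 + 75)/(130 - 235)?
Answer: -346/105 ≈ -3.2952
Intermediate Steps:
(271 + 75)/(130 - 235) = 346/(-105) = 346*(-1/105) = -346/105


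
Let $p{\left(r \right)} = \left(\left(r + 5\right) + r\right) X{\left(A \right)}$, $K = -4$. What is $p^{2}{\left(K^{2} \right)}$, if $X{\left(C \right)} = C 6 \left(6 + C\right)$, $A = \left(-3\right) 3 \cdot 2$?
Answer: $2299394304$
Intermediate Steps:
$A = -18$ ($A = \left(-9\right) 2 = -18$)
$X{\left(C \right)} = 6 C \left(6 + C\right)$
$p{\left(r \right)} = 6480 + 2592 r$ ($p{\left(r \right)} = \left(\left(r + 5\right) + r\right) 6 \left(-18\right) \left(6 - 18\right) = \left(\left(5 + r\right) + r\right) 6 \left(-18\right) \left(-12\right) = \left(5 + 2 r\right) 1296 = 6480 + 2592 r$)
$p^{2}{\left(K^{2} \right)} = \left(6480 + 2592 \left(-4\right)^{2}\right)^{2} = \left(6480 + 2592 \cdot 16\right)^{2} = \left(6480 + 41472\right)^{2} = 47952^{2} = 2299394304$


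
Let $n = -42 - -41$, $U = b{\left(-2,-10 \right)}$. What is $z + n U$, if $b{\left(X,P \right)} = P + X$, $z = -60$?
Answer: $-48$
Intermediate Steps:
$U = -12$ ($U = -10 - 2 = -12$)
$n = -1$ ($n = -42 + 41 = -1$)
$z + n U = -60 - -12 = -60 + 12 = -48$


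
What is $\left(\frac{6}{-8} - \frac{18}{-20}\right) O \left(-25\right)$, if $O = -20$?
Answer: $75$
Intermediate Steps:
$\left(\frac{6}{-8} - \frac{18}{-20}\right) O \left(-25\right) = \left(\frac{6}{-8} - \frac{18}{-20}\right) \left(-20\right) \left(-25\right) = \left(6 \left(- \frac{1}{8}\right) - - \frac{9}{10}\right) \left(-20\right) \left(-25\right) = \left(- \frac{3}{4} + \frac{9}{10}\right) \left(-20\right) \left(-25\right) = \frac{3}{20} \left(-20\right) \left(-25\right) = \left(-3\right) \left(-25\right) = 75$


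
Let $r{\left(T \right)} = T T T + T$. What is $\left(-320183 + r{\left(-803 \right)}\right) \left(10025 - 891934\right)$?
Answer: $456919357328217$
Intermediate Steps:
$r{\left(T \right)} = T + T^{3}$ ($r{\left(T \right)} = T T^{2} + T = T^{3} + T = T + T^{3}$)
$\left(-320183 + r{\left(-803 \right)}\right) \left(10025 - 891934\right) = \left(-320183 + \left(-803 + \left(-803\right)^{3}\right)\right) \left(10025 - 891934\right) = \left(-320183 - 517782430\right) \left(-881909\right) = \left(-518102613\right) \left(-881909\right) = 456919357328217$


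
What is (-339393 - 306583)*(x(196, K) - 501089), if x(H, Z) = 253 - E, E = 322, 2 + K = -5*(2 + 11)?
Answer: 323736040208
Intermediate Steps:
K = -67 (K = -2 - 5*(2 + 11) = -2 - 5*13 = -2 - 65 = -67)
x(H, Z) = -69 (x(H, Z) = 253 - 1*322 = 253 - 322 = -69)
(-339393 - 306583)*(x(196, K) - 501089) = (-339393 - 306583)*(-69 - 501089) = -645976*(-501158) = 323736040208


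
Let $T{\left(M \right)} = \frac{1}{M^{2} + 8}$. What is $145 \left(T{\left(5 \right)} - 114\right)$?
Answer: $- \frac{545345}{33} \approx -16526.0$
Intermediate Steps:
$T{\left(M \right)} = \frac{1}{8 + M^{2}}$
$145 \left(T{\left(5 \right)} - 114\right) = 145 \left(\frac{1}{8 + 5^{2}} - 114\right) = 145 \left(\frac{1}{8 + 25} - 114\right) = 145 \left(\frac{1}{33} - 114\right) = 145 \left(- \frac{3761}{33}\right) = - \frac{545345}{33}$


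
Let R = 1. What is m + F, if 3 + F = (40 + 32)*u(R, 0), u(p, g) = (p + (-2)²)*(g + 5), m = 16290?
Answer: 18087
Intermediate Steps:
u(p, g) = (4 + p)*(5 + g) (u(p, g) = (p + 4)*(5 + g) = (4 + p)*(5 + g))
F = 1797 (F = -3 + (40 + 32)*(20 + 4*0 + 5*1 + 0*1) = -3 + 72*(20 + 0 + 5 + 0) = -3 + 72*25 = -3 + 1800 = 1797)
m + F = 16290 + 1797 = 18087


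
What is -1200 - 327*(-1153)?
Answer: 375831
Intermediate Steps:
-1200 - 327*(-1153) = -1200 + 377031 = 375831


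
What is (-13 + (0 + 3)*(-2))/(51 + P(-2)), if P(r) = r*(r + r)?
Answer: -19/59 ≈ -0.32203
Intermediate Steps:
P(r) = 2*r² (P(r) = r*(2*r) = 2*r²)
(-13 + (0 + 3)*(-2))/(51 + P(-2)) = (-13 + (0 + 3)*(-2))/(51 + 2*(-2)²) = (-13 + 3*(-2))/(51 + 2*4) = (-13 - 6)/(51 + 8) = -19/59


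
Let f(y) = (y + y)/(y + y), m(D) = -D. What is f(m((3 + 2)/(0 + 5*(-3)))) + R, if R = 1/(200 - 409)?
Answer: 208/209 ≈ 0.99522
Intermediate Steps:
f(y) = 1 (f(y) = (2*y)/((2*y)) = (2*y)*(1/(2*y)) = 1)
R = -1/209 (R = 1/(-209) = -1/209 ≈ -0.0047847)
f(m((3 + 2)/(0 + 5*(-3)))) + R = 1 - 1/209 = 208/209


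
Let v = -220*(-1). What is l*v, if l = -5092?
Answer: -1120240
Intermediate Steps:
v = 220 (v = -22*(-10) = 220)
l*v = -5092*220 = -1120240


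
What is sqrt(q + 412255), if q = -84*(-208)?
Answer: sqrt(429727) ≈ 655.54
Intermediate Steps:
q = 17472
sqrt(q + 412255) = sqrt(17472 + 412255) = sqrt(429727)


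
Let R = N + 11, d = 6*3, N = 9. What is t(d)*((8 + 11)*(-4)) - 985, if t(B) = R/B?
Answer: -9625/9 ≈ -1069.4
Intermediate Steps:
d = 18
R = 20 (R = 9 + 11 = 20)
t(B) = 20/B
t(d)*((8 + 11)*(-4)) - 985 = (20/18)*((8 + 11)*(-4)) - 985 = (20*(1/18))*(19*(-4)) - 985 = (10/9)*(-76) - 985 = -760/9 - 985 = -9625/9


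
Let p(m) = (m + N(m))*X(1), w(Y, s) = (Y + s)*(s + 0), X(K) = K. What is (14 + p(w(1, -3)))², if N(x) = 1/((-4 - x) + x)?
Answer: 6241/16 ≈ 390.06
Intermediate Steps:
N(x) = -¼ (N(x) = 1/(-4) = -¼)
w(Y, s) = s*(Y + s) (w(Y, s) = (Y + s)*s = s*(Y + s))
p(m) = -¼ + m (p(m) = (m - ¼)*1 = (-¼ + m)*1 = -¼ + m)
(14 + p(w(1, -3)))² = (14 + (-¼ - 3*(1 - 3)))² = (14 + (-¼ - 3*(-2)))² = (14 + (-¼ + 6))² = (14 + 23/4)² = (79/4)² = 6241/16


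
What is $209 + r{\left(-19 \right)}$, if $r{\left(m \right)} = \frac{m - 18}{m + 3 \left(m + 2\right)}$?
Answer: $\frac{14667}{70} \approx 209.53$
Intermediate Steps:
$r{\left(m \right)} = \frac{-18 + m}{6 + 4 m}$ ($r{\left(m \right)} = \frac{-18 + m}{m + 3 \left(2 + m\right)} = \frac{-18 + m}{m + \left(6 + 3 m\right)} = \frac{-18 + m}{6 + 4 m}$)
$209 + r{\left(-19 \right)} = 209 + \frac{-18 - 19}{2 \left(3 + 2 \left(-19\right)\right)} = 209 + \frac{1}{2} \frac{1}{3 - 38} \left(-37\right) = 209 + \frac{1}{2} \frac{1}{-35} \left(-37\right) = 209 + \frac{1}{2} \left(- \frac{1}{35}\right) \left(-37\right) = 209 + \frac{37}{70} = \frac{14667}{70}$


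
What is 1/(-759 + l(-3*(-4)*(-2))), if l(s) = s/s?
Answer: -1/758 ≈ -0.0013193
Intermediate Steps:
l(s) = 1
1/(-759 + l(-3*(-4)*(-2))) = 1/(-759 + 1) = 1/(-758) = -1/758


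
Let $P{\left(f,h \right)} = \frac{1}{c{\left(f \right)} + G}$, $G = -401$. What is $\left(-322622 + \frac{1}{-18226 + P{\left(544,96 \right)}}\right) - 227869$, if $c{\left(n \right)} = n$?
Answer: $- \frac{1434754051790}{2606317} \approx -5.5049 \cdot 10^{5}$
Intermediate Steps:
$P{\left(f,h \right)} = \frac{1}{-401 + f}$ ($P{\left(f,h \right)} = \frac{1}{f - 401} = \frac{1}{-401 + f}$)
$\left(-322622 + \frac{1}{-18226 + P{\left(544,96 \right)}}\right) - 227869 = \left(-322622 + \frac{1}{-18226 + \frac{1}{-401 + 544}}\right) - 227869 = \left(-322622 + \frac{1}{-18226 + \frac{1}{143}}\right) - 227869 = \left(-322622 + \frac{1}{- \frac{2606317}{143}}\right) - 227869 = \left(-322622 - \frac{143}{2606317}\right) - 227869 = - \frac{840855203317}{2606317} - 227869 = - \frac{1434754051790}{2606317}$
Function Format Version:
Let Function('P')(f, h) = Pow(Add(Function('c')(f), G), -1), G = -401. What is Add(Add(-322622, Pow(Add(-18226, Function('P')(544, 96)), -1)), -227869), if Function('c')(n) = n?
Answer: Rational(-1434754051790, 2606317) ≈ -5.5049e+5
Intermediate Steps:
Function('P')(f, h) = Pow(Add(-401, f), -1) (Function('P')(f, h) = Pow(Add(f, -401), -1) = Pow(Add(-401, f), -1))
Add(Add(-322622, Pow(Add(-18226, Function('P')(544, 96)), -1)), -227869) = Add(Add(-322622, Pow(Add(-18226, Pow(Add(-401, 544), -1)), -1)), -227869) = Add(Add(-322622, Pow(Add(-18226, Pow(143, -1)), -1)), -227869) = Add(Add(-322622, Pow(Add(-18226, Rational(1, 143)), -1)), -227869) = Add(Add(-322622, Pow(Rational(-2606317, 143), -1)), -227869) = Add(Add(-322622, Rational(-143, 2606317)), -227869) = Add(Rational(-840855203317, 2606317), -227869) = Rational(-1434754051790, 2606317)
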